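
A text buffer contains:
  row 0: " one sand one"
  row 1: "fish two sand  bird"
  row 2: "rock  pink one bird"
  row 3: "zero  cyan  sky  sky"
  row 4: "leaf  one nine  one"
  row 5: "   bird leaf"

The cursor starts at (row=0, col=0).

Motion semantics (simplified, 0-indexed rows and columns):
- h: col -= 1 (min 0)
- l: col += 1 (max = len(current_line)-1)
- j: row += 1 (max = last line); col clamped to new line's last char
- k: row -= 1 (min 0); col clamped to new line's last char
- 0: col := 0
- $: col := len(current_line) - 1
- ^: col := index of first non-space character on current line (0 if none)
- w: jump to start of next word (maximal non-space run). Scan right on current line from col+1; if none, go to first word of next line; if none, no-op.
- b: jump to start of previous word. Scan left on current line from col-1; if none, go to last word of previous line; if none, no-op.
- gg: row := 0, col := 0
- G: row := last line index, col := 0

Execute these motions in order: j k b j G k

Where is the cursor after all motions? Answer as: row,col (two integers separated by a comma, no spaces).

After 1 (j): row=1 col=0 char='f'
After 2 (k): row=0 col=0 char='_'
After 3 (b): row=0 col=0 char='_'
After 4 (j): row=1 col=0 char='f'
After 5 (G): row=5 col=0 char='_'
After 6 (k): row=4 col=0 char='l'

Answer: 4,0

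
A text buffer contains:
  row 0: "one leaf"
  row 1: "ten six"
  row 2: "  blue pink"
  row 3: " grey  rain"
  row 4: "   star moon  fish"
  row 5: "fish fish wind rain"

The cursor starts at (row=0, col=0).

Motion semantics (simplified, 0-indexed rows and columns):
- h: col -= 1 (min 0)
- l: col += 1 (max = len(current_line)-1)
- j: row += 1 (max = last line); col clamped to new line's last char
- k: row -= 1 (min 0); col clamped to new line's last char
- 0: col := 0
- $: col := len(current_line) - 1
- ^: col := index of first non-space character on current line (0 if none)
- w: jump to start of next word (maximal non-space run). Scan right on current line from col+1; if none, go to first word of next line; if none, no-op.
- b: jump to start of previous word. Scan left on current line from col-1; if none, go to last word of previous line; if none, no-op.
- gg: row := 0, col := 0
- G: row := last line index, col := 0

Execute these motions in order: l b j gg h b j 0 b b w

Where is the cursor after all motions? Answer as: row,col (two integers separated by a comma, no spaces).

Answer: 0,4

Derivation:
After 1 (l): row=0 col=1 char='n'
After 2 (b): row=0 col=0 char='o'
After 3 (j): row=1 col=0 char='t'
After 4 (gg): row=0 col=0 char='o'
After 5 (h): row=0 col=0 char='o'
After 6 (b): row=0 col=0 char='o'
After 7 (j): row=1 col=0 char='t'
After 8 (0): row=1 col=0 char='t'
After 9 (b): row=0 col=4 char='l'
After 10 (b): row=0 col=0 char='o'
After 11 (w): row=0 col=4 char='l'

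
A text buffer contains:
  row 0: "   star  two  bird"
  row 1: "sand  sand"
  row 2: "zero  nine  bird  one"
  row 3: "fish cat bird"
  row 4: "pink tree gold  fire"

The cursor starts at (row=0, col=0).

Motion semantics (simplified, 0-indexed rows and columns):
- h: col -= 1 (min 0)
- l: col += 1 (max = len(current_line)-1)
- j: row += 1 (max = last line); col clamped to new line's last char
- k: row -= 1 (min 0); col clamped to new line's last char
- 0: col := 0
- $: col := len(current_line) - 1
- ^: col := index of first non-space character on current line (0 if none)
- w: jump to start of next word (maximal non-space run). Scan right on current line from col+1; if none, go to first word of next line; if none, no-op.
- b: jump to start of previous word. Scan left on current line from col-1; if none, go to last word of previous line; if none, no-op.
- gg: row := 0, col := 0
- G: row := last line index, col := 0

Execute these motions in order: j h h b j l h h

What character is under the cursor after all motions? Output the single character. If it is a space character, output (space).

Answer: a

Derivation:
After 1 (j): row=1 col=0 char='s'
After 2 (h): row=1 col=0 char='s'
After 3 (h): row=1 col=0 char='s'
After 4 (b): row=0 col=14 char='b'
After 5 (j): row=1 col=9 char='d'
After 6 (l): row=1 col=9 char='d'
After 7 (h): row=1 col=8 char='n'
After 8 (h): row=1 col=7 char='a'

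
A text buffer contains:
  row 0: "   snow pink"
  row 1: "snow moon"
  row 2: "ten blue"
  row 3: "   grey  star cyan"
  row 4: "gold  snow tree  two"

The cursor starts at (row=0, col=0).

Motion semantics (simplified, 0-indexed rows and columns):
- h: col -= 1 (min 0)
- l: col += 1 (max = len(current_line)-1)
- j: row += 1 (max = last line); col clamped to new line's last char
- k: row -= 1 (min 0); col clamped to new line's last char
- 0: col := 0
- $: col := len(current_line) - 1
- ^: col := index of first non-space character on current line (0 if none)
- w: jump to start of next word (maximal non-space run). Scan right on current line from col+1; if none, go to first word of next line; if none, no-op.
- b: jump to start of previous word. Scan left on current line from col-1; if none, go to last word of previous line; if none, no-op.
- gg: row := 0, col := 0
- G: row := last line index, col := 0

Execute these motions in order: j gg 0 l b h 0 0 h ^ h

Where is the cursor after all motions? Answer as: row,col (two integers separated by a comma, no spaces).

Answer: 0,2

Derivation:
After 1 (j): row=1 col=0 char='s'
After 2 (gg): row=0 col=0 char='_'
After 3 (0): row=0 col=0 char='_'
After 4 (l): row=0 col=1 char='_'
After 5 (b): row=0 col=1 char='_'
After 6 (h): row=0 col=0 char='_'
After 7 (0): row=0 col=0 char='_'
After 8 (0): row=0 col=0 char='_'
After 9 (h): row=0 col=0 char='_'
After 10 (^): row=0 col=3 char='s'
After 11 (h): row=0 col=2 char='_'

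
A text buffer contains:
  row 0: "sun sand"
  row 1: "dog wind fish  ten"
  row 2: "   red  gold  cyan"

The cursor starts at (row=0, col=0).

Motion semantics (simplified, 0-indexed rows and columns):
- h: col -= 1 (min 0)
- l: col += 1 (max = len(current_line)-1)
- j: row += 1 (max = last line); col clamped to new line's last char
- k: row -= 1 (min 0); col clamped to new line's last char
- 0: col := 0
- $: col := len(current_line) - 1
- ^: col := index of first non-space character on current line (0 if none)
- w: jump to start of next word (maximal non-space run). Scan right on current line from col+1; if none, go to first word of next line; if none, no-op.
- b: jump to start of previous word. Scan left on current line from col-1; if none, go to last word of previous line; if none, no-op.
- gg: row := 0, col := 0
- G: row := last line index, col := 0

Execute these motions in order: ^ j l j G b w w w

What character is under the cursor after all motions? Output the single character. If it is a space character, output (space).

Answer: c

Derivation:
After 1 (^): row=0 col=0 char='s'
After 2 (j): row=1 col=0 char='d'
After 3 (l): row=1 col=1 char='o'
After 4 (j): row=2 col=1 char='_'
After 5 (G): row=2 col=0 char='_'
After 6 (b): row=1 col=15 char='t'
After 7 (w): row=2 col=3 char='r'
After 8 (w): row=2 col=8 char='g'
After 9 (w): row=2 col=14 char='c'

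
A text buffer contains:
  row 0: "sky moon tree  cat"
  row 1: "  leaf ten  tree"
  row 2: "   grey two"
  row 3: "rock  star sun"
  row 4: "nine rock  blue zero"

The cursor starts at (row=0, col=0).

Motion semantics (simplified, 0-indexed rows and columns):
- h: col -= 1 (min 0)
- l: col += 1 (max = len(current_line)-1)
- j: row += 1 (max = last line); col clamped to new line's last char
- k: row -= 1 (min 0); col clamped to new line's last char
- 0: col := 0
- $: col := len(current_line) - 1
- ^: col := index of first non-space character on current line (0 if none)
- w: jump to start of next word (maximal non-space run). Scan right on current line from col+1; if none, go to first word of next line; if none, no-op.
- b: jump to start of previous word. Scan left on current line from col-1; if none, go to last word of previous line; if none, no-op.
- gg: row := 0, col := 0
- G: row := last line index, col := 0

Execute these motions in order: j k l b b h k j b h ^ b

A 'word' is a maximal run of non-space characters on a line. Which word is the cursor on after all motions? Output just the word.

After 1 (j): row=1 col=0 char='_'
After 2 (k): row=0 col=0 char='s'
After 3 (l): row=0 col=1 char='k'
After 4 (b): row=0 col=0 char='s'
After 5 (b): row=0 col=0 char='s'
After 6 (h): row=0 col=0 char='s'
After 7 (k): row=0 col=0 char='s'
After 8 (j): row=1 col=0 char='_'
After 9 (b): row=0 col=15 char='c'
After 10 (h): row=0 col=14 char='_'
After 11 (^): row=0 col=0 char='s'
After 12 (b): row=0 col=0 char='s'

Answer: sky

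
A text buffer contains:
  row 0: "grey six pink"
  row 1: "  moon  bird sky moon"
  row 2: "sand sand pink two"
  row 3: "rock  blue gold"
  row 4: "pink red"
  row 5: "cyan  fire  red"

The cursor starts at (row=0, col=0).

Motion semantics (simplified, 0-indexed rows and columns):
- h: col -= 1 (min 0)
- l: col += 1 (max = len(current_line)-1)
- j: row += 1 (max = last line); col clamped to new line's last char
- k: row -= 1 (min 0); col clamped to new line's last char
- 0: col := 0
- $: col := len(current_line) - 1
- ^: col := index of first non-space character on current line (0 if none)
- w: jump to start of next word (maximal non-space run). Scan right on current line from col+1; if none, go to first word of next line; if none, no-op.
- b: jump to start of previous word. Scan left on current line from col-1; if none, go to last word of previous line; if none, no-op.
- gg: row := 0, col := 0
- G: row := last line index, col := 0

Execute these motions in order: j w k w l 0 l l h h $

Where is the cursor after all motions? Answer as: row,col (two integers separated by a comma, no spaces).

Answer: 0,12

Derivation:
After 1 (j): row=1 col=0 char='_'
After 2 (w): row=1 col=2 char='m'
After 3 (k): row=0 col=2 char='e'
After 4 (w): row=0 col=5 char='s'
After 5 (l): row=0 col=6 char='i'
After 6 (0): row=0 col=0 char='g'
After 7 (l): row=0 col=1 char='r'
After 8 (l): row=0 col=2 char='e'
After 9 (h): row=0 col=1 char='r'
After 10 (h): row=0 col=0 char='g'
After 11 ($): row=0 col=12 char='k'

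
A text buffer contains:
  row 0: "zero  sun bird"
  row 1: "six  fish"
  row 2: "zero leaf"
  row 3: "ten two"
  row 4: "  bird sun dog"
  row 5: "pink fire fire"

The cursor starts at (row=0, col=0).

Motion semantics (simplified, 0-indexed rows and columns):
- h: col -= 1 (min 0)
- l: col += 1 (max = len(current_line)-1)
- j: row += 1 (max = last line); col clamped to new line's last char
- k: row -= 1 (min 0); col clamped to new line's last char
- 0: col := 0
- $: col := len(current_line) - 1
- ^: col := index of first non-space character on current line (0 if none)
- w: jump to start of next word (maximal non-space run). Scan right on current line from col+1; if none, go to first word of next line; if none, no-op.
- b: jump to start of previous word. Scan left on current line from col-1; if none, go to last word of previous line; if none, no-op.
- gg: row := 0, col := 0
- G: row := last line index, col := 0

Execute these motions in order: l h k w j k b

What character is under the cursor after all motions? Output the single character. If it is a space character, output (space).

Answer: z

Derivation:
After 1 (l): row=0 col=1 char='e'
After 2 (h): row=0 col=0 char='z'
After 3 (k): row=0 col=0 char='z'
After 4 (w): row=0 col=6 char='s'
After 5 (j): row=1 col=6 char='i'
After 6 (k): row=0 col=6 char='s'
After 7 (b): row=0 col=0 char='z'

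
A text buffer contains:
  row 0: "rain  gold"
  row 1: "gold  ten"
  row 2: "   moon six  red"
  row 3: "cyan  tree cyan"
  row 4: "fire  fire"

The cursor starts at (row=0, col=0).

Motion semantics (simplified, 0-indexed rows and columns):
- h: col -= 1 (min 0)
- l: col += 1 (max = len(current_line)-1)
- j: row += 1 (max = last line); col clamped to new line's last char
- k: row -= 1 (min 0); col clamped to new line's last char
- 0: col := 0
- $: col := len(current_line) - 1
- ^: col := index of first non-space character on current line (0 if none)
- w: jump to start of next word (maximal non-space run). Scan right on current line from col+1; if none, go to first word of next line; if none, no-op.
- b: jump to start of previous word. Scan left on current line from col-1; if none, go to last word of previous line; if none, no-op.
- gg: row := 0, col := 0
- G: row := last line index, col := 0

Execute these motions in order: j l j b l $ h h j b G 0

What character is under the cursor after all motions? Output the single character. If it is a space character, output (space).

After 1 (j): row=1 col=0 char='g'
After 2 (l): row=1 col=1 char='o'
After 3 (j): row=2 col=1 char='_'
After 4 (b): row=1 col=6 char='t'
After 5 (l): row=1 col=7 char='e'
After 6 ($): row=1 col=8 char='n'
After 7 (h): row=1 col=7 char='e'
After 8 (h): row=1 col=6 char='t'
After 9 (j): row=2 col=6 char='n'
After 10 (b): row=2 col=3 char='m'
After 11 (G): row=4 col=0 char='f'
After 12 (0): row=4 col=0 char='f'

Answer: f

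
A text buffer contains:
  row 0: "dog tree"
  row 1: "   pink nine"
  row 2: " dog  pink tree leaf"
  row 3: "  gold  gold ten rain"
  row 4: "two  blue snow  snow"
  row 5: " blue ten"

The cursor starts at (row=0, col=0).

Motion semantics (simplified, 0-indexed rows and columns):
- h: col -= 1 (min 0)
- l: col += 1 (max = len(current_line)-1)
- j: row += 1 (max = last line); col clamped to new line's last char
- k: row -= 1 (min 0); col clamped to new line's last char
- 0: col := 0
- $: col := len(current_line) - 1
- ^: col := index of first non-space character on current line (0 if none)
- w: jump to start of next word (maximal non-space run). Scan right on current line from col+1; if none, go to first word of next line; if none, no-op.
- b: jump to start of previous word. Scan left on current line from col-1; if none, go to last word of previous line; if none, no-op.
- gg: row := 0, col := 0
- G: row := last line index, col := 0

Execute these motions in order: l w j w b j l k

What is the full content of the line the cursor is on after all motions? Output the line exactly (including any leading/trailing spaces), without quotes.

Answer:    pink nine

Derivation:
After 1 (l): row=0 col=1 char='o'
After 2 (w): row=0 col=4 char='t'
After 3 (j): row=1 col=4 char='i'
After 4 (w): row=1 col=8 char='n'
After 5 (b): row=1 col=3 char='p'
After 6 (j): row=2 col=3 char='g'
After 7 (l): row=2 col=4 char='_'
After 8 (k): row=1 col=4 char='i'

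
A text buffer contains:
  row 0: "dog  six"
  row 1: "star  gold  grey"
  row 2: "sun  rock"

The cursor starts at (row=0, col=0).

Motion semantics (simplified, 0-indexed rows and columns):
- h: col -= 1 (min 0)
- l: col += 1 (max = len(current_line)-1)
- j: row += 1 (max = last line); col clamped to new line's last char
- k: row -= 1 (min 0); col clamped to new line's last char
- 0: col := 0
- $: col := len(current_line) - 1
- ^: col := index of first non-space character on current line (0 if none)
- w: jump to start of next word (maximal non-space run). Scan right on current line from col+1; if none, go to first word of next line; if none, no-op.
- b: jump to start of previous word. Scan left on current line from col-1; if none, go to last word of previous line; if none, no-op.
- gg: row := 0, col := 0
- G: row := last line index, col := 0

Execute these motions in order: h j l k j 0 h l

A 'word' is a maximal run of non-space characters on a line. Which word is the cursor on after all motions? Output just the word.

After 1 (h): row=0 col=0 char='d'
After 2 (j): row=1 col=0 char='s'
After 3 (l): row=1 col=1 char='t'
After 4 (k): row=0 col=1 char='o'
After 5 (j): row=1 col=1 char='t'
After 6 (0): row=1 col=0 char='s'
After 7 (h): row=1 col=0 char='s'
After 8 (l): row=1 col=1 char='t'

Answer: star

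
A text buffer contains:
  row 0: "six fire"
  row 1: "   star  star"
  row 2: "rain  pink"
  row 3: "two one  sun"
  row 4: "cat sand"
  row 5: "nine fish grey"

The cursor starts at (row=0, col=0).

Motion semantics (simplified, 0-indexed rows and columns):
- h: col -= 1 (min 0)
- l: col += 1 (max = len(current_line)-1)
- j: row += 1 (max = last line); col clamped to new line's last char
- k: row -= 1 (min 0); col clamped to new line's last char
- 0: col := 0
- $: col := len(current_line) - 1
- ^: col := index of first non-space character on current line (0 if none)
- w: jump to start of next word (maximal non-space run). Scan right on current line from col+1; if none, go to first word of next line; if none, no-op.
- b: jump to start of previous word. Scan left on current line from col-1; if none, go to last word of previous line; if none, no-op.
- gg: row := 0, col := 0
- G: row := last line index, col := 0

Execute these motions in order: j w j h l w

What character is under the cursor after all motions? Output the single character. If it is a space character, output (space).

Answer: p

Derivation:
After 1 (j): row=1 col=0 char='_'
After 2 (w): row=1 col=3 char='s'
After 3 (j): row=2 col=3 char='n'
After 4 (h): row=2 col=2 char='i'
After 5 (l): row=2 col=3 char='n'
After 6 (w): row=2 col=6 char='p'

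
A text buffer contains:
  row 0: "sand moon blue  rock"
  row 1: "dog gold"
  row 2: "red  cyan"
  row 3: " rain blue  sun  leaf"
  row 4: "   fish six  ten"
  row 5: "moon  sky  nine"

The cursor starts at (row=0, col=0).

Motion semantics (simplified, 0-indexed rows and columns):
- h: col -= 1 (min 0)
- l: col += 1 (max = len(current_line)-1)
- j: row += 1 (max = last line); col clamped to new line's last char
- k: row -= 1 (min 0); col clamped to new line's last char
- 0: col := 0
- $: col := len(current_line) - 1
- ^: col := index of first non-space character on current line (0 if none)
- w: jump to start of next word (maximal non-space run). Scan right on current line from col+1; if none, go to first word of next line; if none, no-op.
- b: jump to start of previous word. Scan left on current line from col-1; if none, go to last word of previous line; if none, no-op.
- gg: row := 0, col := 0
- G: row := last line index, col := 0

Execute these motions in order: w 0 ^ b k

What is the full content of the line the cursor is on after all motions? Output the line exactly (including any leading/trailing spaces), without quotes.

Answer: sand moon blue  rock

Derivation:
After 1 (w): row=0 col=5 char='m'
After 2 (0): row=0 col=0 char='s'
After 3 (^): row=0 col=0 char='s'
After 4 (b): row=0 col=0 char='s'
After 5 (k): row=0 col=0 char='s'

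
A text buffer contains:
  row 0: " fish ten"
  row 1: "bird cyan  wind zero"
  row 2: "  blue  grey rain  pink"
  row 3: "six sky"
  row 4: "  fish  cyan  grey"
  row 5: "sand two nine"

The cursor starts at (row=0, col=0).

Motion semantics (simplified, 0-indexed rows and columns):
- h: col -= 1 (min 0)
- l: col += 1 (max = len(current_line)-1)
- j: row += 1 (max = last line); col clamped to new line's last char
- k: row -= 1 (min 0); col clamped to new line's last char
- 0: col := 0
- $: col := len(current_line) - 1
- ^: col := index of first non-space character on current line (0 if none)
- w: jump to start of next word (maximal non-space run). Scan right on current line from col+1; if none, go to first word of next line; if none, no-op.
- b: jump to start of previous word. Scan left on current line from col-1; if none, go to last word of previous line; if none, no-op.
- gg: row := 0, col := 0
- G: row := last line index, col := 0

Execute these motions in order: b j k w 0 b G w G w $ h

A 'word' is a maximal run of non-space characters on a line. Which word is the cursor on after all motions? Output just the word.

Answer: nine

Derivation:
After 1 (b): row=0 col=0 char='_'
After 2 (j): row=1 col=0 char='b'
After 3 (k): row=0 col=0 char='_'
After 4 (w): row=0 col=1 char='f'
After 5 (0): row=0 col=0 char='_'
After 6 (b): row=0 col=0 char='_'
After 7 (G): row=5 col=0 char='s'
After 8 (w): row=5 col=5 char='t'
After 9 (G): row=5 col=0 char='s'
After 10 (w): row=5 col=5 char='t'
After 11 ($): row=5 col=12 char='e'
After 12 (h): row=5 col=11 char='n'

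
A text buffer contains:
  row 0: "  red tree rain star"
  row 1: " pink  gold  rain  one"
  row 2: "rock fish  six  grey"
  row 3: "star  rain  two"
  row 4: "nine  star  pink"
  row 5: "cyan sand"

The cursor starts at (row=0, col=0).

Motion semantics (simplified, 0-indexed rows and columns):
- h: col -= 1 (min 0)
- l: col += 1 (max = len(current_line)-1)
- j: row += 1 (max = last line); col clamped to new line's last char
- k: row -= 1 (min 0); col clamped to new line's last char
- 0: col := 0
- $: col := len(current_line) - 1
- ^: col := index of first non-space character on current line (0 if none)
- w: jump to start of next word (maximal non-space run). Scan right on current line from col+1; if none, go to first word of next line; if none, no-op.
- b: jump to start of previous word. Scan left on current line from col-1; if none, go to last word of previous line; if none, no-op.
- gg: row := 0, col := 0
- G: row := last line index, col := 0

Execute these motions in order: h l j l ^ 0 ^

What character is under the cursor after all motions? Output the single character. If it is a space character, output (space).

After 1 (h): row=0 col=0 char='_'
After 2 (l): row=0 col=1 char='_'
After 3 (j): row=1 col=1 char='p'
After 4 (l): row=1 col=2 char='i'
After 5 (^): row=1 col=1 char='p'
After 6 (0): row=1 col=0 char='_'
After 7 (^): row=1 col=1 char='p'

Answer: p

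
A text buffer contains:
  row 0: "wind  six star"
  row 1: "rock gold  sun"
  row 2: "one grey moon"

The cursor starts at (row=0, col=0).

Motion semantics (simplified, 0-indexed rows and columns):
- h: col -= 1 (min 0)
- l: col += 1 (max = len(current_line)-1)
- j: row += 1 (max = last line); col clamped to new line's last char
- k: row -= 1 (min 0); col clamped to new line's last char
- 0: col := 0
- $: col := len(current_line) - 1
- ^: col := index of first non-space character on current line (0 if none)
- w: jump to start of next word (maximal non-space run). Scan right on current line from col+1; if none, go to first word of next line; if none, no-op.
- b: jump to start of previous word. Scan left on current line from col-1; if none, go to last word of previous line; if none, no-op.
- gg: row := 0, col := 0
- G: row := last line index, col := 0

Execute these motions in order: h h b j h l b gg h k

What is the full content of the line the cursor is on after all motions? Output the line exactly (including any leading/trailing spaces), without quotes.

Answer: wind  six star

Derivation:
After 1 (h): row=0 col=0 char='w'
After 2 (h): row=0 col=0 char='w'
After 3 (b): row=0 col=0 char='w'
After 4 (j): row=1 col=0 char='r'
After 5 (h): row=1 col=0 char='r'
After 6 (l): row=1 col=1 char='o'
After 7 (b): row=1 col=0 char='r'
After 8 (gg): row=0 col=0 char='w'
After 9 (h): row=0 col=0 char='w'
After 10 (k): row=0 col=0 char='w'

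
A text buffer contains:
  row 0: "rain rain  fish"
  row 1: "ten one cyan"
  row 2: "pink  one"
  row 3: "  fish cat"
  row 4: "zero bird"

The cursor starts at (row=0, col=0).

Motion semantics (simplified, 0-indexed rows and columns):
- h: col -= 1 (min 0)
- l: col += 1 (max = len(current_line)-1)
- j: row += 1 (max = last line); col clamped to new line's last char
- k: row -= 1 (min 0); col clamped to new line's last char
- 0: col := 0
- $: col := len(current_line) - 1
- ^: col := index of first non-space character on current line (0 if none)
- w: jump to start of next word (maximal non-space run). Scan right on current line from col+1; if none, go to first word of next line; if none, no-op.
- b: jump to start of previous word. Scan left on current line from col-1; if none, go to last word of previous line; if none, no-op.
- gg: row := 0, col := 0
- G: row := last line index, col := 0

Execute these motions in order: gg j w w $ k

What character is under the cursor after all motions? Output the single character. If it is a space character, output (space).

Answer: f

Derivation:
After 1 (gg): row=0 col=0 char='r'
After 2 (j): row=1 col=0 char='t'
After 3 (w): row=1 col=4 char='o'
After 4 (w): row=1 col=8 char='c'
After 5 ($): row=1 col=11 char='n'
After 6 (k): row=0 col=11 char='f'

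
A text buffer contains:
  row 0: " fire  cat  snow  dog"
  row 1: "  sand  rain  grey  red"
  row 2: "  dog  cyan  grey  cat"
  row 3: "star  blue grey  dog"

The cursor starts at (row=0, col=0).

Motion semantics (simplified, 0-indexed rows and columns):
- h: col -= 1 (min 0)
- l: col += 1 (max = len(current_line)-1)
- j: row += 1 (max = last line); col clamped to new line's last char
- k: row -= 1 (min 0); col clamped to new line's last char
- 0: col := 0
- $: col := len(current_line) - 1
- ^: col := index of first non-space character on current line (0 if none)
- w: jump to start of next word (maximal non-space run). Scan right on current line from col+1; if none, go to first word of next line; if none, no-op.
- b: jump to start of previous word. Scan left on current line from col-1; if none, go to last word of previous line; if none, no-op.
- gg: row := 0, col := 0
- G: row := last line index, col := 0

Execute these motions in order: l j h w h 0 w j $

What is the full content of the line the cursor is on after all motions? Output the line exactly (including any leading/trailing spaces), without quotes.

After 1 (l): row=0 col=1 char='f'
After 2 (j): row=1 col=1 char='_'
After 3 (h): row=1 col=0 char='_'
After 4 (w): row=1 col=2 char='s'
After 5 (h): row=1 col=1 char='_'
After 6 (0): row=1 col=0 char='_'
After 7 (w): row=1 col=2 char='s'
After 8 (j): row=2 col=2 char='d'
After 9 ($): row=2 col=21 char='t'

Answer:   dog  cyan  grey  cat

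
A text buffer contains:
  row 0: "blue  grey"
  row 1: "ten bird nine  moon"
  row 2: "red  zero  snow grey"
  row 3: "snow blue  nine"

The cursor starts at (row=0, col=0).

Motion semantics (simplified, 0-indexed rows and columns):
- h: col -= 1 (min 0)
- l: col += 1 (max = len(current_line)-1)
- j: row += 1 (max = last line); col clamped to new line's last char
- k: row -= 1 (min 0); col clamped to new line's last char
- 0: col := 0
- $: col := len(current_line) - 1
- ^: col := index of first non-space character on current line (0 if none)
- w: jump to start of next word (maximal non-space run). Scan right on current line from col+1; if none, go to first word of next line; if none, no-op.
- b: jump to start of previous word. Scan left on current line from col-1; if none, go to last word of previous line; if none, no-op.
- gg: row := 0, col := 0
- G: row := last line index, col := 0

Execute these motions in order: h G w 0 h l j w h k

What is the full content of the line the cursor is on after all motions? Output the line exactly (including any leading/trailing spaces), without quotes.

Answer: red  zero  snow grey

Derivation:
After 1 (h): row=0 col=0 char='b'
After 2 (G): row=3 col=0 char='s'
After 3 (w): row=3 col=5 char='b'
After 4 (0): row=3 col=0 char='s'
After 5 (h): row=3 col=0 char='s'
After 6 (l): row=3 col=1 char='n'
After 7 (j): row=3 col=1 char='n'
After 8 (w): row=3 col=5 char='b'
After 9 (h): row=3 col=4 char='_'
After 10 (k): row=2 col=4 char='_'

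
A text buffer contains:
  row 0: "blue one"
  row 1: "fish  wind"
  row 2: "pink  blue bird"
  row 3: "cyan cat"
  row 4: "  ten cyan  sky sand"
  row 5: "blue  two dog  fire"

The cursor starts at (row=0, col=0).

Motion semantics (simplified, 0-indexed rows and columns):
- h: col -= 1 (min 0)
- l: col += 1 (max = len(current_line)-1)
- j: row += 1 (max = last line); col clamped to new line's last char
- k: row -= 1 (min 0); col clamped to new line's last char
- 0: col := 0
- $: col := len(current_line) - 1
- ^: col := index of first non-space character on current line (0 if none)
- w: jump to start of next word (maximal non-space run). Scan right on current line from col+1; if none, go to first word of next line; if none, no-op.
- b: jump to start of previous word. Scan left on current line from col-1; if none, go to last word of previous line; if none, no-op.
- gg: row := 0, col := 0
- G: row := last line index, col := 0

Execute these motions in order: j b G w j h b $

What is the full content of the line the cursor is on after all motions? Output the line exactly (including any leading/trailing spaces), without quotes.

Answer: blue  two dog  fire

Derivation:
After 1 (j): row=1 col=0 char='f'
After 2 (b): row=0 col=5 char='o'
After 3 (G): row=5 col=0 char='b'
After 4 (w): row=5 col=6 char='t'
After 5 (j): row=5 col=6 char='t'
After 6 (h): row=5 col=5 char='_'
After 7 (b): row=5 col=0 char='b'
After 8 ($): row=5 col=18 char='e'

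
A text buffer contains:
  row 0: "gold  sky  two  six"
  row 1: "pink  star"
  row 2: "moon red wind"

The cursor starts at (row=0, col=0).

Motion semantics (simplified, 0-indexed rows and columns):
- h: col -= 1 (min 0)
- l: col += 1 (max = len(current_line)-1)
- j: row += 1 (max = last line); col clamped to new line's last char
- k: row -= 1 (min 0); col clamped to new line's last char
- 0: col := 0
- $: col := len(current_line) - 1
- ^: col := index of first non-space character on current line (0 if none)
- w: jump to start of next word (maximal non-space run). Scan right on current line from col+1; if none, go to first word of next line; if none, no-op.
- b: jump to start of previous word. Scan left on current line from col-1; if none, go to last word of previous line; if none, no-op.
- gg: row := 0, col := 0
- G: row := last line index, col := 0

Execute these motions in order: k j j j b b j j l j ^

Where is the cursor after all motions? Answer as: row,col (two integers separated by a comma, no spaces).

After 1 (k): row=0 col=0 char='g'
After 2 (j): row=1 col=0 char='p'
After 3 (j): row=2 col=0 char='m'
After 4 (j): row=2 col=0 char='m'
After 5 (b): row=1 col=6 char='s'
After 6 (b): row=1 col=0 char='p'
After 7 (j): row=2 col=0 char='m'
After 8 (j): row=2 col=0 char='m'
After 9 (l): row=2 col=1 char='o'
After 10 (j): row=2 col=1 char='o'
After 11 (^): row=2 col=0 char='m'

Answer: 2,0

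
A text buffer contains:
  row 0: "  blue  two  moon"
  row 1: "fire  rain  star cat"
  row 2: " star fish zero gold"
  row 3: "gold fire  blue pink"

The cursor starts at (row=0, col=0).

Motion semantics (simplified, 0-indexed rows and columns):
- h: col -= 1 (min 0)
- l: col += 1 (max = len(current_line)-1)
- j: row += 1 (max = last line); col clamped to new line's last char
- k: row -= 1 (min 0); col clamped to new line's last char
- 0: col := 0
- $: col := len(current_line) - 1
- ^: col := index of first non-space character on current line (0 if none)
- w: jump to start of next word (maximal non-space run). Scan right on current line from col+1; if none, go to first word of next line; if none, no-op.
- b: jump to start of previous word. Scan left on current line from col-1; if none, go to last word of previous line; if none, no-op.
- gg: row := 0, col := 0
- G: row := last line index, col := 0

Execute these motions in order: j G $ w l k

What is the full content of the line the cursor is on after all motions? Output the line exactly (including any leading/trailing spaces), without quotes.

Answer:  star fish zero gold

Derivation:
After 1 (j): row=1 col=0 char='f'
After 2 (G): row=3 col=0 char='g'
After 3 ($): row=3 col=19 char='k'
After 4 (w): row=3 col=19 char='k'
After 5 (l): row=3 col=19 char='k'
After 6 (k): row=2 col=19 char='d'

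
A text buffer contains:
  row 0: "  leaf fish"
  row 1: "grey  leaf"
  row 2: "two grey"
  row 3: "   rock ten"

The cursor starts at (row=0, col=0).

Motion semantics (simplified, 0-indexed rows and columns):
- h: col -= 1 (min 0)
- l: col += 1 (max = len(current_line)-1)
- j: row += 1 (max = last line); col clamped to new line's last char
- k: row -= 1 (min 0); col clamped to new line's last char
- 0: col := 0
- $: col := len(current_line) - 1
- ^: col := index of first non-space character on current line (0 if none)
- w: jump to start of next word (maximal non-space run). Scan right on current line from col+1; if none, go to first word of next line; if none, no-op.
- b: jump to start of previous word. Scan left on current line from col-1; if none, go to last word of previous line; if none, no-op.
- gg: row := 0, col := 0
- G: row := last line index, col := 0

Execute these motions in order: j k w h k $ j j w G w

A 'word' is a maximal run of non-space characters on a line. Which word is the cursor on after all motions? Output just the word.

Answer: rock

Derivation:
After 1 (j): row=1 col=0 char='g'
After 2 (k): row=0 col=0 char='_'
After 3 (w): row=0 col=2 char='l'
After 4 (h): row=0 col=1 char='_'
After 5 (k): row=0 col=1 char='_'
After 6 ($): row=0 col=10 char='h'
After 7 (j): row=1 col=9 char='f'
After 8 (j): row=2 col=7 char='y'
After 9 (w): row=3 col=3 char='r'
After 10 (G): row=3 col=0 char='_'
After 11 (w): row=3 col=3 char='r'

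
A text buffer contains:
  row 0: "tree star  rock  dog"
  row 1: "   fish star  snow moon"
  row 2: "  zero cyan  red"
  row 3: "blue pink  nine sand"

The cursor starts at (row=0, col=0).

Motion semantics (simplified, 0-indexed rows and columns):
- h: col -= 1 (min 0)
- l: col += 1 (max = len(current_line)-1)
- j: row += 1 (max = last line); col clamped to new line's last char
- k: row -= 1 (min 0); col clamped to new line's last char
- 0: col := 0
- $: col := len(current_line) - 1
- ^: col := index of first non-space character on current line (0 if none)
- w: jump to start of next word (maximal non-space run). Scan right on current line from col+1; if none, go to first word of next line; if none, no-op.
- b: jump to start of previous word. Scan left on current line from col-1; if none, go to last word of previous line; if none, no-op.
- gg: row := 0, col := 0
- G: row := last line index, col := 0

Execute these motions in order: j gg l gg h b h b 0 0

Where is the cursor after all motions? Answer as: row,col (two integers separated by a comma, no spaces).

Answer: 0,0

Derivation:
After 1 (j): row=1 col=0 char='_'
After 2 (gg): row=0 col=0 char='t'
After 3 (l): row=0 col=1 char='r'
After 4 (gg): row=0 col=0 char='t'
After 5 (h): row=0 col=0 char='t'
After 6 (b): row=0 col=0 char='t'
After 7 (h): row=0 col=0 char='t'
After 8 (b): row=0 col=0 char='t'
After 9 (0): row=0 col=0 char='t'
After 10 (0): row=0 col=0 char='t'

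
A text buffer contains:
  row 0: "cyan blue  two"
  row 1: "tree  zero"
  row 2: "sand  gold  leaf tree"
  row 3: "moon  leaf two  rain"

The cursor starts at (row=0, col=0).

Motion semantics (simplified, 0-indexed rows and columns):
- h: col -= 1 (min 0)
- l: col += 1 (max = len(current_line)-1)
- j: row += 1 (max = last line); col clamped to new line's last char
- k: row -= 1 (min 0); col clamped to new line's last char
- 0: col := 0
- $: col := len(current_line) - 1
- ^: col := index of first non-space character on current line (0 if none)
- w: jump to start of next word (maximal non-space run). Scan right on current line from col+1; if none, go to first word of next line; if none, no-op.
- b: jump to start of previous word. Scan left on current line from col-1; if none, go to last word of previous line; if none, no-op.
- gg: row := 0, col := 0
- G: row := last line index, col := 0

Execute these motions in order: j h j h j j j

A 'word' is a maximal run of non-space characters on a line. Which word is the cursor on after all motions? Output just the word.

After 1 (j): row=1 col=0 char='t'
After 2 (h): row=1 col=0 char='t'
After 3 (j): row=2 col=0 char='s'
After 4 (h): row=2 col=0 char='s'
After 5 (j): row=3 col=0 char='m'
After 6 (j): row=3 col=0 char='m'
After 7 (j): row=3 col=0 char='m'

Answer: moon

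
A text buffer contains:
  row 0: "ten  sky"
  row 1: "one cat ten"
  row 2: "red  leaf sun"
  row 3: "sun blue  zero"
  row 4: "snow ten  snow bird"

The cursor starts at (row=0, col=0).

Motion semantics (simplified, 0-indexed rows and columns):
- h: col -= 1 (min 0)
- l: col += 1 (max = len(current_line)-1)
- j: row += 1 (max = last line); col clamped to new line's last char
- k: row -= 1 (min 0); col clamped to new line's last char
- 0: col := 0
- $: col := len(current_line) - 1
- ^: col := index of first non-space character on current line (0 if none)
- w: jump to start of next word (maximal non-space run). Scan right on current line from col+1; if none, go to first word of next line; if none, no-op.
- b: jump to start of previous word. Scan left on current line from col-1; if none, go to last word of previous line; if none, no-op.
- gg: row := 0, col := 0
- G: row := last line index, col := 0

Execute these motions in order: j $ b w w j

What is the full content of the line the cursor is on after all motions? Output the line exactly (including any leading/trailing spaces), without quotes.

Answer: sun blue  zero

Derivation:
After 1 (j): row=1 col=0 char='o'
After 2 ($): row=1 col=10 char='n'
After 3 (b): row=1 col=8 char='t'
After 4 (w): row=2 col=0 char='r'
After 5 (w): row=2 col=5 char='l'
After 6 (j): row=3 col=5 char='l'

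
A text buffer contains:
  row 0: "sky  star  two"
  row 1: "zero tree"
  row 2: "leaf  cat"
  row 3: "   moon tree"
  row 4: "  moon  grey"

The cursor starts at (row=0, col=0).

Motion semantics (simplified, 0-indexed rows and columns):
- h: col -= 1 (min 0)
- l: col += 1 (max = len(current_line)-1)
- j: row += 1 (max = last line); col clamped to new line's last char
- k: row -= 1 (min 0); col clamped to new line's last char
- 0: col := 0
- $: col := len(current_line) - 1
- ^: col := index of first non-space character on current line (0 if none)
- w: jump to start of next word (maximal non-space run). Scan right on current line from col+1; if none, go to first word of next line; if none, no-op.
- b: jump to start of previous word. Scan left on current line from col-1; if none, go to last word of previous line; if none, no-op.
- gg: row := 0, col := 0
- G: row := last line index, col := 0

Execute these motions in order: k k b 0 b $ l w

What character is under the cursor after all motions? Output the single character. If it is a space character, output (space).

After 1 (k): row=0 col=0 char='s'
After 2 (k): row=0 col=0 char='s'
After 3 (b): row=0 col=0 char='s'
After 4 (0): row=0 col=0 char='s'
After 5 (b): row=0 col=0 char='s'
After 6 ($): row=0 col=13 char='o'
After 7 (l): row=0 col=13 char='o'
After 8 (w): row=1 col=0 char='z'

Answer: z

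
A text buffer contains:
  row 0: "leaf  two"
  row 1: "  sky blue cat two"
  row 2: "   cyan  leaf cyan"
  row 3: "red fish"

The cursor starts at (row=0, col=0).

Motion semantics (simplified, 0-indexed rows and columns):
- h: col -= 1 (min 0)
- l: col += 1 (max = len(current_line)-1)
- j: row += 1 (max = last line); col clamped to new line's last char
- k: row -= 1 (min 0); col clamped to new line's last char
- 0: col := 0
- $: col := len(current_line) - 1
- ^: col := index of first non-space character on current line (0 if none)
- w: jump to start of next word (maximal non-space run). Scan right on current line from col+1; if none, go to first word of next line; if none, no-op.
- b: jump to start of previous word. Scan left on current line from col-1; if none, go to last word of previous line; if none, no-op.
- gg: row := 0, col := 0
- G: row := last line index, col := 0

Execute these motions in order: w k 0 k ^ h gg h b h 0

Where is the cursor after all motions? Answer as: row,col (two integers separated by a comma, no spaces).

After 1 (w): row=0 col=6 char='t'
After 2 (k): row=0 col=6 char='t'
After 3 (0): row=0 col=0 char='l'
After 4 (k): row=0 col=0 char='l'
After 5 (^): row=0 col=0 char='l'
After 6 (h): row=0 col=0 char='l'
After 7 (gg): row=0 col=0 char='l'
After 8 (h): row=0 col=0 char='l'
After 9 (b): row=0 col=0 char='l'
After 10 (h): row=0 col=0 char='l'
After 11 (0): row=0 col=0 char='l'

Answer: 0,0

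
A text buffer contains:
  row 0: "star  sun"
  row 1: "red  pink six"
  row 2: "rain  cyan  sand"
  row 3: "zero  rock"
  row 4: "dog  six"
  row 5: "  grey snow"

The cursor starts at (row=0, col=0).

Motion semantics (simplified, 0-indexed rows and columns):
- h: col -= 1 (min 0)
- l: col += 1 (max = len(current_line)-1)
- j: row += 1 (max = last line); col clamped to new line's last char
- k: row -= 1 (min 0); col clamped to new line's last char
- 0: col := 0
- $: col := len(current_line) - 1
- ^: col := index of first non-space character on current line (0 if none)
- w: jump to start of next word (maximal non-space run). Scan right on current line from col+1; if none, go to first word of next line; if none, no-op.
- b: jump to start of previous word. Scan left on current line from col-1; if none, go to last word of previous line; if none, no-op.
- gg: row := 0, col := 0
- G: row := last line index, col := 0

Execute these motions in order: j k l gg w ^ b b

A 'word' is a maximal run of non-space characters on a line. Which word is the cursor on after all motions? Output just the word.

After 1 (j): row=1 col=0 char='r'
After 2 (k): row=0 col=0 char='s'
After 3 (l): row=0 col=1 char='t'
After 4 (gg): row=0 col=0 char='s'
After 5 (w): row=0 col=6 char='s'
After 6 (^): row=0 col=0 char='s'
After 7 (b): row=0 col=0 char='s'
After 8 (b): row=0 col=0 char='s'

Answer: star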